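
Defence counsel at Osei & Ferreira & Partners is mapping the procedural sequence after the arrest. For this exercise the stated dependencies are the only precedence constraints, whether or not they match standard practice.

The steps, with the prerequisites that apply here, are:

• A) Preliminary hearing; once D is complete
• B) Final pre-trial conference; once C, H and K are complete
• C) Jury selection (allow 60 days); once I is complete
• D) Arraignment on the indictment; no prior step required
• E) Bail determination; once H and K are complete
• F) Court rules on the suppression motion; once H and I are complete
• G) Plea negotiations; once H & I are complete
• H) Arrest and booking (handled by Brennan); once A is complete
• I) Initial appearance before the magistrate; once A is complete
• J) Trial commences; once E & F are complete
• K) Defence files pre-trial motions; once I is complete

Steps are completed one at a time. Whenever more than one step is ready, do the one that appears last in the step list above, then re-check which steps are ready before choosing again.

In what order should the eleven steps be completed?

D has no prerequisites → D first.
That leaves A as the only ready step → A.
Now I and H have their prerequisites met. I is listed later, so I next.
Ready: K, H and C. K is listed later → K.
Now H and C have their prerequisites met. H is listed later, so H next.
G, F and E now also ready, so the ready set is {G, F, E, C}; G is listed later → G.
Now F, E and C have their prerequisites met. F is listed later, so F next.
E and C are both available; E is listed later → E.
J now also ready, so the ready set is {J, C}; J is listed later → J.
C needed I, now all done → C.
B needed K, H and C, now all done → B.

D, A, I, K, H, G, F, E, J, C, B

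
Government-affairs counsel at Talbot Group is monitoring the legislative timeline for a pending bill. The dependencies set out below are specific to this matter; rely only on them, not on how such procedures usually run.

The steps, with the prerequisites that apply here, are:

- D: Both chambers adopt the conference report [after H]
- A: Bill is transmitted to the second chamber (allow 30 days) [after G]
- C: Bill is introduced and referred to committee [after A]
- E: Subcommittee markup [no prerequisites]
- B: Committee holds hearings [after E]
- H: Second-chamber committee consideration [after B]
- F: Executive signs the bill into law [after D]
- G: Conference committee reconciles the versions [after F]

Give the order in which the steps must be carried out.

E → B → H → D → F → G → A → C

Only E has no prerequisites, so it is first.
B needed E, now all done → B.
That leaves H as the only ready step → H.
That leaves D as the only ready step → D.
F is the only step now ready → F.
G is the only step now ready → G.
Next only A has its prerequisites met → A.
C is the only step now ready → C.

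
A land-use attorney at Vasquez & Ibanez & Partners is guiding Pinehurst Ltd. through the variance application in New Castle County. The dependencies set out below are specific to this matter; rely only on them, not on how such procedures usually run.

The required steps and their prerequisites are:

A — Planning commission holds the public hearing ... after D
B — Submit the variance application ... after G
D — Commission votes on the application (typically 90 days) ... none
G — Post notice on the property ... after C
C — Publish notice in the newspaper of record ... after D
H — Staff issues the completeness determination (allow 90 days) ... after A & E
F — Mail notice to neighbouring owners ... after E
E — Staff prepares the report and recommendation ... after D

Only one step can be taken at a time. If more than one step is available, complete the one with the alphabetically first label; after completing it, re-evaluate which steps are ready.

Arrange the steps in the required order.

D → A → C → E → F → G → B → H

D is the only step with nothing outstanding, so it goes first.
A, C and E are all available; A has the earlier label → A.
C and E are both available; C has the earlier label → C.
E and G are both available; E has the earlier label → E.
F, G and H are all available; F has the earlier label → F.
G and H are both available; G has the earlier label → G.
B and H are both available; B has the earlier label → B.
That leaves H as the only ready step → H.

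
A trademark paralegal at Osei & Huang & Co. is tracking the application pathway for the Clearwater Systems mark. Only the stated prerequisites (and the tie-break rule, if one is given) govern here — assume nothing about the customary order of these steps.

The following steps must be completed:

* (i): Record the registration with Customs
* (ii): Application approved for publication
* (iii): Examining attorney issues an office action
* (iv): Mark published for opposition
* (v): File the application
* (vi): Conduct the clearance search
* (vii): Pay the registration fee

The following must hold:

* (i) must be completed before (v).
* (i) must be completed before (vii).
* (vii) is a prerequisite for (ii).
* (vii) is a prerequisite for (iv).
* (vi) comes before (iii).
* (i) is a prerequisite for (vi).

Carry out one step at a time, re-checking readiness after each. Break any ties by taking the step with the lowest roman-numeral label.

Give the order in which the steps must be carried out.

(i) is the only step with nothing outstanding, so it goes first.
Now (v), (vi) and (vii) have their prerequisites met. (v) has the earlier label, so (v) next.
Ready: (vi) and (vii). (vi) has the earlier label → (vi).
(iii) and (vii) are both available; (iii) has the earlier label → (iii).
(vii) is the only step now ready → (vii).
(ii) and (iv) are both available; (ii) has the earlier label → (ii).
(iv) is the only step now ready → (iv).

(i) → (v) → (vi) → (iii) → (vii) → (ii) → (iv)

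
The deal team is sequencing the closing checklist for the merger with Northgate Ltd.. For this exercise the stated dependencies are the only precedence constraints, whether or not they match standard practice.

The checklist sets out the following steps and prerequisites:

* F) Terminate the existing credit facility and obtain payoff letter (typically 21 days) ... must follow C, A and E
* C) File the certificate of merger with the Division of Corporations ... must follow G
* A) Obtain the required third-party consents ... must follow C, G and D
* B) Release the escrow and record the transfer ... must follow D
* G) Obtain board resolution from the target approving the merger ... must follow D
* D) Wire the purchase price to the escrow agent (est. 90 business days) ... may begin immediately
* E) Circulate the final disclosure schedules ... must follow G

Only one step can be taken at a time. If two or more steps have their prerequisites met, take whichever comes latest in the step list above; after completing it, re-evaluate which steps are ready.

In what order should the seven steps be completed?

D, G, E, B, C, A, F

D has no prerequisites → D first.
G and B are both available; G is listed later → G.
E and C now also ready, so the ready set is {E, B, C}; E is listed later → E.
B and C are both available; B is listed later → B.
C is the only step now ready → C.
That leaves A as the only ready step → A.
That leaves F as the only ready step → F.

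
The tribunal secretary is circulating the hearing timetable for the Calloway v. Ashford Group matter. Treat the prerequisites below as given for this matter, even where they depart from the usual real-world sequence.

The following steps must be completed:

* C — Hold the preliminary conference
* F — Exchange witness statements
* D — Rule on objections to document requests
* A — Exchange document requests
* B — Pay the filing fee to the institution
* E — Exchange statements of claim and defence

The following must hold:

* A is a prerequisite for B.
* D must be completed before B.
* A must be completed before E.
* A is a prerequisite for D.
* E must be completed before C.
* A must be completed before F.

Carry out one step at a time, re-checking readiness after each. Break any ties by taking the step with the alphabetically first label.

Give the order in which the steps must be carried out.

A is the only step with nothing outstanding, so it goes first.
Ready: D, E and F. D has the earlier label → D.
B, E and F are all available; B has the earlier label → B.
Now E and F have their prerequisites met. E has the earlier label, so E next.
Ready: C and F. C has the earlier label → C.
F is the only step now ready → F.

A, D, B, E, C, F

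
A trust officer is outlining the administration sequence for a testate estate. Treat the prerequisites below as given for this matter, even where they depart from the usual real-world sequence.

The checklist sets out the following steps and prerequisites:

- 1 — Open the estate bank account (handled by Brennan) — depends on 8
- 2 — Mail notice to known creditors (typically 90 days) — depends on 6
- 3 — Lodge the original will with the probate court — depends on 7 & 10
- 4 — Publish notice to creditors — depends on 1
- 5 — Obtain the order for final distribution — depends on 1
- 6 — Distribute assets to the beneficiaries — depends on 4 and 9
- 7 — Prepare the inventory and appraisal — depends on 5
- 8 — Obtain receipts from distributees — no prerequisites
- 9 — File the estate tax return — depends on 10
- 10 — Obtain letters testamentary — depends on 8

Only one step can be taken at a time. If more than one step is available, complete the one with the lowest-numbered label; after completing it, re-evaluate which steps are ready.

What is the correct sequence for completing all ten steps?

Only 8 has no prerequisites, so it is first.
Ready: 1 and 10. 1 has the earlier label → 1.
Ready: 4, 5 and 10. 4 has the earlier label → 4.
5 and 10 are both available; 5 has the earlier label → 5.
7 and 10 are both available; 7 has the earlier label → 7.
10 needed 8, now all done → 10.
Now 3 and 9 have their prerequisites met. 3 has the earlier label, so 3 next.
9 needed 10, now all done → 9.
6 needed 4 and 9, now all done → 6.
That leaves 2 as the only ready step → 2.

8 → 1 → 4 → 5 → 7 → 10 → 3 → 9 → 6 → 2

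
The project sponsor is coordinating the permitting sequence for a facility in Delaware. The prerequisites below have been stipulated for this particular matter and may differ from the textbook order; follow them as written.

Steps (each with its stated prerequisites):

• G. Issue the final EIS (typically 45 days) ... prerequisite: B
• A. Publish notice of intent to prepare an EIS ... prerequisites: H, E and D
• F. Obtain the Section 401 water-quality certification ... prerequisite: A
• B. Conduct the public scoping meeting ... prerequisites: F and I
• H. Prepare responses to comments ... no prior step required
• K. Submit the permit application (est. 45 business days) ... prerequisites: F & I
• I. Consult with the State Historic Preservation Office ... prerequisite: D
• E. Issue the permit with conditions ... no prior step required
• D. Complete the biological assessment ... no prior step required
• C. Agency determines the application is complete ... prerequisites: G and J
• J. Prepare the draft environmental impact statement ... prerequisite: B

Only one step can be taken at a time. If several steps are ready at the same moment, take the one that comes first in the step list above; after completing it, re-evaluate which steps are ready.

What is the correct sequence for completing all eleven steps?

Nothing is required for H, E and D. H is listed earlier → H first.
E and D are both available; E is listed earlier → E.
Next only D has its prerequisites met → D.
Now A and I have their prerequisites met. A is listed earlier, so A next.
F now also ready, so the ready set is {F, I}; F is listed earlier → F.
I needed D, now all done → I.
Ready: B and K. B is listed earlier → B.
Ready: G, K and J. G is listed earlier → G.
Now K and J have their prerequisites met. K is listed earlier, so K next.
J needed B, now all done → J.
That leaves C as the only ready step → C.

H → E → D → A → F → I → B → G → K → J → C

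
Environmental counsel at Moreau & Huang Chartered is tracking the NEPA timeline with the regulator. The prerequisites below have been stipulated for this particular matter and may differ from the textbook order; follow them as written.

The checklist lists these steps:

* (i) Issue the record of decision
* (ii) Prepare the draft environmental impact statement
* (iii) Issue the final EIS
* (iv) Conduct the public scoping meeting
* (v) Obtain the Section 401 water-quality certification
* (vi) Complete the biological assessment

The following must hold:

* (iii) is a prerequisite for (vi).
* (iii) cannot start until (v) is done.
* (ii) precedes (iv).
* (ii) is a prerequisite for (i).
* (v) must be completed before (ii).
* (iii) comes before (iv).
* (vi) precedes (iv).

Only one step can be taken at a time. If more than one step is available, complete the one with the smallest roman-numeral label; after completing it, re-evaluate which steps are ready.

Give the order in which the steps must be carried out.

(v) has no prerequisites → (v) first.
(ii) and (iii) are both available; (ii) has the earlier label → (ii).
(i) now also ready, so the ready set is {(i), (iii)}; (i) has the earlier label → (i).
(iii) needed (v), now all done → (iii).
(vi) needed (iii), now all done → (vi).
(iv) is the only step now ready → (iv).

(v), (ii), (i), (iii), (vi), (iv)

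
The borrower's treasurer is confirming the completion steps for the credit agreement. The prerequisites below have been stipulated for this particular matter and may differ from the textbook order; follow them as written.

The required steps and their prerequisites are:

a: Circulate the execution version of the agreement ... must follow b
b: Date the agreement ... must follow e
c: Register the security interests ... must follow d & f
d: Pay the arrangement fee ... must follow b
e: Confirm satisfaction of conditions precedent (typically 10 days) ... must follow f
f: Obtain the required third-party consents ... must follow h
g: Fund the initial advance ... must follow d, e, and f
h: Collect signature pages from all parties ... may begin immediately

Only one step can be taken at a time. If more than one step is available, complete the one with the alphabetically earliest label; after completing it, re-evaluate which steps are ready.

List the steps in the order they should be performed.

h → f → e → b → a → d → c → g

h is the only step with nothing outstanding, so it goes first.
f needed h, now all done → f.
That leaves e as the only ready step → e.
Next only b has its prerequisites met → b.
Now a and d have their prerequisites met. a has the earlier label, so a next.
d needed b, now all done → d.
Now c and g have their prerequisites met. c has the earlier label, so c next.
Next only g has its prerequisites met → g.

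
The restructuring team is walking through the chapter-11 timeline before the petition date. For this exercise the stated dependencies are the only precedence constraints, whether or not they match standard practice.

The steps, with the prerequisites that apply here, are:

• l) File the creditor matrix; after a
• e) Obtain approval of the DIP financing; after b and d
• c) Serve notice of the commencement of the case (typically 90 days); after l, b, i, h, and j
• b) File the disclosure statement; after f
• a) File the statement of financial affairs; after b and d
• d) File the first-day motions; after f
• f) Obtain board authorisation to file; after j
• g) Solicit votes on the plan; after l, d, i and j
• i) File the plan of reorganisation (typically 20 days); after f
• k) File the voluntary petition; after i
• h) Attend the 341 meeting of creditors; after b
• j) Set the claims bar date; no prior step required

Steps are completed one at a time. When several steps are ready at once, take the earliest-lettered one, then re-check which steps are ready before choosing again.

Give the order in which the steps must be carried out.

j f b d a e h i k l c g

j is the only step with nothing outstanding, so it goes first.
f needed j, now all done → f.
b, d and i are all available; b has the earlier label → b.
h now also ready, so the ready set is {d, h, i}; d has the earlier label → d.
a and e now also ready, so the ready set is {a, e, h, i}; a has the earlier label → a.
e, h, i and l are all available; e has the earlier label → e.
Now h, i and l have their prerequisites met. h has the earlier label, so h next.
Ready: i and l. i has the earlier label → i.
Ready: k and l. k has the earlier label → k.
That leaves l as the only ready step → l.
Now c and g have their prerequisites met. c has the earlier label, so c next.
g is the only step now ready → g.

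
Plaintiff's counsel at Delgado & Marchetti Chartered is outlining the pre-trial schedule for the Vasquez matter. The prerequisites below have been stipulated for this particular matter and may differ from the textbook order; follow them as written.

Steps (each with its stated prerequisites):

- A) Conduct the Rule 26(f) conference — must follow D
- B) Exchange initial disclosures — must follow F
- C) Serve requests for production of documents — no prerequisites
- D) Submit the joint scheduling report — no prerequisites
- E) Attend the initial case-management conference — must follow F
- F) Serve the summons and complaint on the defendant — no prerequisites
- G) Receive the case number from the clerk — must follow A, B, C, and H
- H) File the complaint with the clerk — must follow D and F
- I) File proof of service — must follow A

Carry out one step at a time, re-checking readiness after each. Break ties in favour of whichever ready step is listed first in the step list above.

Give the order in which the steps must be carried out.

C, D, A, F, B, E, H, G, I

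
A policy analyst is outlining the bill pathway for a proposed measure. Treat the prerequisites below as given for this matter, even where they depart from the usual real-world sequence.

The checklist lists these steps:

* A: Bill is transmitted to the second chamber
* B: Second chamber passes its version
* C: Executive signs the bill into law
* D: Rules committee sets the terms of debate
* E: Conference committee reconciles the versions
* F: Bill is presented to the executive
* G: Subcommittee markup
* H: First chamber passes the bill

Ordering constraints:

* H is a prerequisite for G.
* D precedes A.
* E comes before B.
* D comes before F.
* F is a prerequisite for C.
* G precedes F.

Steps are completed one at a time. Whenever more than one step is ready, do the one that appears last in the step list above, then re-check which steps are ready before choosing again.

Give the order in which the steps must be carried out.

H G E D F C B A

H, E and D have no prerequisites; H is listed later, so H is first.
G now also ready, so the ready set is {G, E, D}; G is listed later → G.
Ready: E and D. E is listed later → E.
B now also ready, so the ready set is {D, B}; D is listed later → D.
Now F, B and A have their prerequisites met. F is listed later, so F next.
C, B and A are all available; C is listed later → C.
B and A are both available; B is listed later → B.
A is the only step now ready → A.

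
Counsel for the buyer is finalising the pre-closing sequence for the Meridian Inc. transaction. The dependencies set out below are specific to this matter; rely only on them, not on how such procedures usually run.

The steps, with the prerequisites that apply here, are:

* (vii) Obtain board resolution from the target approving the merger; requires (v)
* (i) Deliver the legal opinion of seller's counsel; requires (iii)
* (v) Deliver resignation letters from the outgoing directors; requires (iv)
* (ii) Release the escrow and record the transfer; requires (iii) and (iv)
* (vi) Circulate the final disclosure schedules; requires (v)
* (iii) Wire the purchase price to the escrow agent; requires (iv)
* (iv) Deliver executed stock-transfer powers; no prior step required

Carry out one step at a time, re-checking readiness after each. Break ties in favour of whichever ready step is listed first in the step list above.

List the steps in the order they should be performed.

(iv) (v) (vii) (vi) (iii) (i) (ii)

(iv) has no prerequisites → (iv) first.
Ready: (v) and (iii). (v) is listed earlier → (v).
(vii) and (vi) now also ready, so the ready set is {(vii), (vi), (iii)}; (vii) is listed earlier → (vii).
Now (vi) and (iii) have their prerequisites met. (vi) is listed earlier, so (vi) next.
Next only (iii) has its prerequisites met → (iii).
Now (i) and (ii) have their prerequisites met. (i) is listed earlier, so (i) next.
That leaves (ii) as the only ready step → (ii).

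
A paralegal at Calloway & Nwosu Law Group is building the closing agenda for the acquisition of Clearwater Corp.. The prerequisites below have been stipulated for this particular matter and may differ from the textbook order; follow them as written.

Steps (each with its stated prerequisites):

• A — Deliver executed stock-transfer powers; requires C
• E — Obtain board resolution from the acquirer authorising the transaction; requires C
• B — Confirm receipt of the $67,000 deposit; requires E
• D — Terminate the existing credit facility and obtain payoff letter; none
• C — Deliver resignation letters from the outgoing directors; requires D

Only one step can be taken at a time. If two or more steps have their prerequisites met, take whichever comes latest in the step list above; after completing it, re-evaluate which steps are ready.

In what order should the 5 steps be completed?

D is the only step with nothing outstanding, so it goes first.
C needed D, now all done → C.
E and A are both available; E is listed later → E.
B and A are both available; B is listed later → B.
A is the only step now ready → A.

D → C → E → B → A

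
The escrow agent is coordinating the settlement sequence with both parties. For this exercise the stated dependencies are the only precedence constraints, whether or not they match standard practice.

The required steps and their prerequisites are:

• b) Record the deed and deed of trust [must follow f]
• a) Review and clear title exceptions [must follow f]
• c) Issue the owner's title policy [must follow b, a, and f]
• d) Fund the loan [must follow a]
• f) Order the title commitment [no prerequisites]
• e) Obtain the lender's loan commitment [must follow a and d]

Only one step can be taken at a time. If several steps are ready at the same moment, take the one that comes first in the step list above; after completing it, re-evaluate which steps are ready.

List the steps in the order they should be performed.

f b a c d e

f is the only step with nothing outstanding, so it goes first.
Now b and a have their prerequisites met. b is listed earlier, so b next.
Next only a has its prerequisites met → a.
Ready: c and d. c is listed earlier → c.
Next only d has its prerequisites met → d.
e needed a and d, now all done → e.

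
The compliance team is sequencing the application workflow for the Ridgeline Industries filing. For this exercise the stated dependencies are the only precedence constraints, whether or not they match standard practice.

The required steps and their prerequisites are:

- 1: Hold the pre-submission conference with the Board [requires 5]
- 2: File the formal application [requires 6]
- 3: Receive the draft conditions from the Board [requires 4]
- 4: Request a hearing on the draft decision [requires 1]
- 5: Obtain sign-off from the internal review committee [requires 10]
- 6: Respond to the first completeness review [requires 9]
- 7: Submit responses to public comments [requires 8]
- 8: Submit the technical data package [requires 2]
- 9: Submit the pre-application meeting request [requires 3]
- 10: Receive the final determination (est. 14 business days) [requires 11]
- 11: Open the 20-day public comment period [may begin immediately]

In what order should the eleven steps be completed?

11, 10, 5, 1, 4, 3, 9, 6, 2, 8, 7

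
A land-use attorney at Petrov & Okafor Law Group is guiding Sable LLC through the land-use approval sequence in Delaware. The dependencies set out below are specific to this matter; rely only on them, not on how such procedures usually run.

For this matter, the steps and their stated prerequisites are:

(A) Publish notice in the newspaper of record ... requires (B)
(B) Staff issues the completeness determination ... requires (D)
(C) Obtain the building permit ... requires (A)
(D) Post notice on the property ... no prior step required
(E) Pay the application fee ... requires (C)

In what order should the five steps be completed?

(D) is the only step with nothing outstanding, so it goes first.
(B) needed (D), now all done → (B).
That leaves (A) as the only ready step → (A).
(C) needed (A), now all done → (C).
(E) needed (C), now all done → (E).

(D) → (B) → (A) → (C) → (E)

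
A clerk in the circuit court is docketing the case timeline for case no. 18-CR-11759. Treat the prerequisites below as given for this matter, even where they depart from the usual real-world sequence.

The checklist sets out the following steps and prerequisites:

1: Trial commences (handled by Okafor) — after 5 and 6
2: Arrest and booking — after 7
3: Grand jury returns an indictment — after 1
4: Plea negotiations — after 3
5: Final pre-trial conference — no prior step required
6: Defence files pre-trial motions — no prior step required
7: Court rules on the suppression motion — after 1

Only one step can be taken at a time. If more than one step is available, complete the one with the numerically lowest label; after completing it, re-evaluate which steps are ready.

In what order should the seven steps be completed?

5, 6, 1, 3, 4, 7, 2

5 and 6 have no prerequisites; 5 has the earlier label, so 5 is first.
That leaves 6 as the only ready step → 6.
1 is the only step now ready → 1.
3 and 7 are both available; 3 has the earlier label → 3.
Ready: 4 and 7. 4 has the earlier label → 4.
That leaves 7 as the only ready step → 7.
Next only 2 has its prerequisites met → 2.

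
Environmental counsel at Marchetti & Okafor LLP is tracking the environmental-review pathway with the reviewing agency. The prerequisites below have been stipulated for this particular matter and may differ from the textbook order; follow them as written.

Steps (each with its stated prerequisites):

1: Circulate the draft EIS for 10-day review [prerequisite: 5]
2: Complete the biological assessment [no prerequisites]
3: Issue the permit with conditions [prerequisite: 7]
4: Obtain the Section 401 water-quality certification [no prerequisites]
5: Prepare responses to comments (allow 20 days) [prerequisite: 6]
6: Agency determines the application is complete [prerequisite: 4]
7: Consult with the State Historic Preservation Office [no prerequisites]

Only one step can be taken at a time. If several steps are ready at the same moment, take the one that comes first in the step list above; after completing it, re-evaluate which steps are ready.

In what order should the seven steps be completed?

2, 4, 6, 5, 1, 7, 3

Nothing is required for 2, 4 and 7. 2 is listed earlier → 2 first.
Now 4 and 7 have their prerequisites met. 4 is listed earlier, so 4 next.
Now 6 and 7 have their prerequisites met. 6 is listed earlier, so 6 next.
Now 5 and 7 have their prerequisites met. 5 is listed earlier, so 5 next.
1 and 7 are both available; 1 is listed earlier → 1.
That leaves 7 as the only ready step → 7.
3 is the only step now ready → 3.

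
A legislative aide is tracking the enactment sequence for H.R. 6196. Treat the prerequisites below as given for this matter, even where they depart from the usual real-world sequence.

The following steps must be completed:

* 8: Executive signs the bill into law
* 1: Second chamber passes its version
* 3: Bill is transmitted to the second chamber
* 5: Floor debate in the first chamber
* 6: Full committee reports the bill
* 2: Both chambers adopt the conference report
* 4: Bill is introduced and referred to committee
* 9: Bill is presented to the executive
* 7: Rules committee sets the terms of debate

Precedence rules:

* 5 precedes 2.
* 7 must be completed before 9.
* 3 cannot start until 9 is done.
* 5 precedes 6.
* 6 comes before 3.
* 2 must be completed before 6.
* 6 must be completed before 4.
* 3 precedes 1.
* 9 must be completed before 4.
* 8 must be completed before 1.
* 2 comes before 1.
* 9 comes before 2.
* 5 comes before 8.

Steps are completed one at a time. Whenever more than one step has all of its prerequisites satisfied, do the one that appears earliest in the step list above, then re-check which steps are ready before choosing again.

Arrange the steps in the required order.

5 8 7 9 2 6 3 1 4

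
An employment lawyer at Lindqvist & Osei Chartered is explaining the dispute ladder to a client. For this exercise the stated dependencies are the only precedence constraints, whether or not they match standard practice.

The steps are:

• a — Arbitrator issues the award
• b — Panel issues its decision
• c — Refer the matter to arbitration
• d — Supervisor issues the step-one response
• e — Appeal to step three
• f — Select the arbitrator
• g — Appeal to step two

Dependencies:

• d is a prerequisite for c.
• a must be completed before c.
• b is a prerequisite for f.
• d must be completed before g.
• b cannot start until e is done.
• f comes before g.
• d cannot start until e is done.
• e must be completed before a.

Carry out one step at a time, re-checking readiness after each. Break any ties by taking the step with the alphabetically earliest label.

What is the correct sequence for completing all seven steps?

e, a, b, d, c, f, g

Only e has no prerequisites, so it is first.
Now a, b and d have their prerequisites met. a has the earlier label, so a next.
b and d are both available; b has the earlier label → b.
d and f are both available; d has the earlier label → d.
c now also ready, so the ready set is {c, f}; c has the earlier label → c.
Next only f has its prerequisites met → f.
g is the only step now ready → g.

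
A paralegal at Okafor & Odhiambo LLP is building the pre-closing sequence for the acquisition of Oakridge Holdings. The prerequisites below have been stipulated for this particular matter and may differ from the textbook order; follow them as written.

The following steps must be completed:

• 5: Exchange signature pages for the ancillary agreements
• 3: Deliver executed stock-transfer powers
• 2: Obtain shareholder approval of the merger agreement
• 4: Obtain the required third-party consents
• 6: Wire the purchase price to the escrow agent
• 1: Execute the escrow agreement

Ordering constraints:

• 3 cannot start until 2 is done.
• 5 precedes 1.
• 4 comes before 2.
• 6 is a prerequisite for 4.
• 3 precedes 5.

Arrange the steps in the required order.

6 → 4 → 2 → 3 → 5 → 1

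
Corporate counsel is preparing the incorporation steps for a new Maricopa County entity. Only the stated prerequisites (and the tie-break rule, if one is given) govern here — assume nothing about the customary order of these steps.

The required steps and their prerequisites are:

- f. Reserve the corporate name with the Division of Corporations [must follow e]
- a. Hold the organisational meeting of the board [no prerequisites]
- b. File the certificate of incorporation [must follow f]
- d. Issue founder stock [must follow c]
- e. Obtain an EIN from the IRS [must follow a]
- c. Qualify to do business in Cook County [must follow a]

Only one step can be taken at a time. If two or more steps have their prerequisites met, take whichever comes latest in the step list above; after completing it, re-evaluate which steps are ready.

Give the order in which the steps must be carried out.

a, c, e, d, f, b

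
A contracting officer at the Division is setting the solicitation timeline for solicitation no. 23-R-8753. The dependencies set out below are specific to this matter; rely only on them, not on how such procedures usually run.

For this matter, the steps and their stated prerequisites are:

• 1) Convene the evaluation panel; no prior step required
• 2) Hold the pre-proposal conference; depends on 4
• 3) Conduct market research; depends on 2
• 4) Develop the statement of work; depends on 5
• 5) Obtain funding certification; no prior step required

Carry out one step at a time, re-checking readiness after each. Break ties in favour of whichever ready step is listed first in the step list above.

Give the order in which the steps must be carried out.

Nothing is required for 1 and 5. 1 is listed earlier → 1 first.
5 is the only step now ready → 5.
That leaves 4 as the only ready step → 4.
2 is the only step now ready → 2.
That leaves 3 as the only ready step → 3.

1, 5, 4, 2, 3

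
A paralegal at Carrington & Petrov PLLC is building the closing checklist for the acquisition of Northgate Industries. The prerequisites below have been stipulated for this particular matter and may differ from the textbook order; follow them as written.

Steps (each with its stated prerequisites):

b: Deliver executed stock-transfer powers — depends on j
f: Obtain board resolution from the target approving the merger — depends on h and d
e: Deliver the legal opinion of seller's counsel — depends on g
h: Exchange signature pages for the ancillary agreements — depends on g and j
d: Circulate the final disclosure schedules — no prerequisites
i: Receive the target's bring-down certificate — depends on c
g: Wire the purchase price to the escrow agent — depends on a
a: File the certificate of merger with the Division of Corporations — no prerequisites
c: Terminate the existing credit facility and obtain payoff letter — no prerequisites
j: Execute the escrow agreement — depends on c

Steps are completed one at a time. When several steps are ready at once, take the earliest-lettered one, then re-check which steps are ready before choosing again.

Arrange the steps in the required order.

a c d g e i j b h f

a, c and d have no prerequisites; a has the earlier label, so a is first.
g now also ready, so the ready set is {c, d, g}; c has the earlier label → c.
i and j now also ready, so the ready set is {d, g, i, j}; d has the earlier label → d.
Now g, i and j have their prerequisites met. g has the earlier label, so g next.
Now e, i and j have their prerequisites met. e has the earlier label, so e next.
Now i and j have their prerequisites met. i has the earlier label, so i next.
j is the only step now ready → j.
b and h are both available; b has the earlier label → b.
That leaves h as the only ready step → h.
f is the only step now ready → f.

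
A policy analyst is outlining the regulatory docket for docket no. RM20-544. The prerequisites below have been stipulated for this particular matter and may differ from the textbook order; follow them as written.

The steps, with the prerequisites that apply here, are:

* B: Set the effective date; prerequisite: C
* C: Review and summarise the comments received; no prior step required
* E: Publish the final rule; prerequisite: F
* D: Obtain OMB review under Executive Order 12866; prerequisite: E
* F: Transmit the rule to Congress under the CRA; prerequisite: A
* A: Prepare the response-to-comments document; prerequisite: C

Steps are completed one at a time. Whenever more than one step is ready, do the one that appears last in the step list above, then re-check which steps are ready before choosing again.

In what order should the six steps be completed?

C, A, F, E, D, B

C has no prerequisites → C first.
A and B are both available; A is listed later → A.
F now also ready, so the ready set is {F, B}; F is listed later → F.
E and B are both available; E is listed later → E.
D and B are both available; D is listed later → D.
B needed C, now all done → B.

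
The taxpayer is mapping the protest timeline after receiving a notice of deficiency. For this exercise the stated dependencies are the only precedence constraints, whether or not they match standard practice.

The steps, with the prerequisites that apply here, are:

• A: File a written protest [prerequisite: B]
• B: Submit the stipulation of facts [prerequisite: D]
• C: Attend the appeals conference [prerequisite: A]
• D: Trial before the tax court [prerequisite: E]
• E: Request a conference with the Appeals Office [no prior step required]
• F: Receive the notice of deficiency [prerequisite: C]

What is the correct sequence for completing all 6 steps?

E, D, B, A, C, F

E is the only step with nothing outstanding, so it goes first.
Next only D has its prerequisites met → D.
That leaves B as the only ready step → B.
A needed B, now all done → A.
Next only C has its prerequisites met → C.
F needed C, now all done → F.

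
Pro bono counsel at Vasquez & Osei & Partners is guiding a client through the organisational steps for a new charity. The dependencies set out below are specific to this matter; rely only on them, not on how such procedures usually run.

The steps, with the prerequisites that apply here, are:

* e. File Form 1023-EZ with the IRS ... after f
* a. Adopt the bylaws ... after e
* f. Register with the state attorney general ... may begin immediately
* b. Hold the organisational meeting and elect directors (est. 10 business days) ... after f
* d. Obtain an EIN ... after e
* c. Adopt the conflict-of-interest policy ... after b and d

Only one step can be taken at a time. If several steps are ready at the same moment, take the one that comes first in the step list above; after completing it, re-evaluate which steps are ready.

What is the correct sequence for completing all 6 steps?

f, e, a, b, d, c

Only f has no prerequisites, so it is first.
Now e and b have their prerequisites met. e is listed earlier, so e next.
Ready: a, b and d. a is listed earlier → a.
b and d are both available; b is listed earlier → b.
That leaves d as the only ready step → d.
Next only c has its prerequisites met → c.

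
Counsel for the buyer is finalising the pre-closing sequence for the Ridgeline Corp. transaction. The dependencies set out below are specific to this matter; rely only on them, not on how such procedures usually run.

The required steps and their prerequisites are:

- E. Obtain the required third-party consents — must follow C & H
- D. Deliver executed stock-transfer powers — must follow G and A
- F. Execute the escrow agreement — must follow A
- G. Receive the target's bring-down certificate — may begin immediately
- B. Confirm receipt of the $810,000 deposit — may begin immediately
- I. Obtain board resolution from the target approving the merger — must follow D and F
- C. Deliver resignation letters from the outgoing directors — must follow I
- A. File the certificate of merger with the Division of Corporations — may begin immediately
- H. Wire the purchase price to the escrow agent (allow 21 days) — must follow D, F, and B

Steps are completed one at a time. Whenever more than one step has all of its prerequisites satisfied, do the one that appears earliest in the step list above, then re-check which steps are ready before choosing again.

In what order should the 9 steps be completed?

G B A D F I C H E

G, B and A have no prerequisites; G is listed earlier, so G is first.
Ready: B and A. B is listed earlier → B.
Next only A has its prerequisites met → A.
D and F are both available; D is listed earlier → D.
That leaves F as the only ready step → F.
Now I and H have their prerequisites met. I is listed earlier, so I next.
C and H are both available; C is listed earlier → C.
Next only H has its prerequisites met → H.
E needed C and H, now all done → E.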